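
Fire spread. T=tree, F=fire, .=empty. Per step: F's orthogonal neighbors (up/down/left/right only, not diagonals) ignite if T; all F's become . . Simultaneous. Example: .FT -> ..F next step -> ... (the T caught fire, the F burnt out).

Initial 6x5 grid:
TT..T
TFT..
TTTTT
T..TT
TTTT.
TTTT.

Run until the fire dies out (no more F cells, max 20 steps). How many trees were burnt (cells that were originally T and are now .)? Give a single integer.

Answer: 20

Derivation:
Step 1: +4 fires, +1 burnt (F count now 4)
Step 2: +3 fires, +4 burnt (F count now 3)
Step 3: +2 fires, +3 burnt (F count now 2)
Step 4: +3 fires, +2 burnt (F count now 3)
Step 5: +4 fires, +3 burnt (F count now 4)
Step 6: +3 fires, +4 burnt (F count now 3)
Step 7: +1 fires, +3 burnt (F count now 1)
Step 8: +0 fires, +1 burnt (F count now 0)
Fire out after step 8
Initially T: 21, now '.': 29
Total burnt (originally-T cells now '.'): 20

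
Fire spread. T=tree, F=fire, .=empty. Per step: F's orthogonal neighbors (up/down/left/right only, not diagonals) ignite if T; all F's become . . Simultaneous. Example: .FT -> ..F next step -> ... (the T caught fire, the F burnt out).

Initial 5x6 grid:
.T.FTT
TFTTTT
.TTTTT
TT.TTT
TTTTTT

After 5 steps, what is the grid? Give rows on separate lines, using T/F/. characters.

Step 1: 6 trees catch fire, 2 burn out
  .F..FT
  F.FFTT
  .FTTTT
  TT.TTT
  TTTTTT
Step 2: 5 trees catch fire, 6 burn out
  .....F
  ....FT
  ..FFTT
  TF.TTT
  TTTTTT
Step 3: 5 trees catch fire, 5 burn out
  ......
  .....F
  ....FT
  F..FTT
  TFTTTT
Step 4: 5 trees catch fire, 5 burn out
  ......
  ......
  .....F
  ....FT
  F.FFTT
Step 5: 2 trees catch fire, 5 burn out
  ......
  ......
  ......
  .....F
  ....FT

......
......
......
.....F
....FT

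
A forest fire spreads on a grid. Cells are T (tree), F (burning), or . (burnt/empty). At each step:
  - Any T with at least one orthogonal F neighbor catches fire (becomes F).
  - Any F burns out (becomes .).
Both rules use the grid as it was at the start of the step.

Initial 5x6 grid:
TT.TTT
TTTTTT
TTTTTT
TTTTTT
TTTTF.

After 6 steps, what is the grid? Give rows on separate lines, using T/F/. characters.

Step 1: 2 trees catch fire, 1 burn out
  TT.TTT
  TTTTTT
  TTTTTT
  TTTTFT
  TTTF..
Step 2: 4 trees catch fire, 2 burn out
  TT.TTT
  TTTTTT
  TTTTFT
  TTTF.F
  TTF...
Step 3: 5 trees catch fire, 4 burn out
  TT.TTT
  TTTTFT
  TTTF.F
  TTF...
  TF....
Step 4: 6 trees catch fire, 5 burn out
  TT.TFT
  TTTF.F
  TTF...
  TF....
  F.....
Step 5: 5 trees catch fire, 6 burn out
  TT.F.F
  TTF...
  TF....
  F.....
  ......
Step 6: 2 trees catch fire, 5 burn out
  TT....
  TF....
  F.....
  ......
  ......

TT....
TF....
F.....
......
......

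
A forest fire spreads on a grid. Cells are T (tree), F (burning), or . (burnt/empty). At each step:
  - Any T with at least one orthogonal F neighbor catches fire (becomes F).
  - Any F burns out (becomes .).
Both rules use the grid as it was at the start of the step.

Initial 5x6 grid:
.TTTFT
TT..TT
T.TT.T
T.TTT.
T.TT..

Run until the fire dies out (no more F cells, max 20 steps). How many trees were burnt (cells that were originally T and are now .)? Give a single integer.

Step 1: +3 fires, +1 burnt (F count now 3)
Step 2: +2 fires, +3 burnt (F count now 2)
Step 3: +2 fires, +2 burnt (F count now 2)
Step 4: +1 fires, +2 burnt (F count now 1)
Step 5: +1 fires, +1 burnt (F count now 1)
Step 6: +1 fires, +1 burnt (F count now 1)
Step 7: +1 fires, +1 burnt (F count now 1)
Step 8: +1 fires, +1 burnt (F count now 1)
Step 9: +0 fires, +1 burnt (F count now 0)
Fire out after step 9
Initially T: 19, now '.': 23
Total burnt (originally-T cells now '.'): 12

Answer: 12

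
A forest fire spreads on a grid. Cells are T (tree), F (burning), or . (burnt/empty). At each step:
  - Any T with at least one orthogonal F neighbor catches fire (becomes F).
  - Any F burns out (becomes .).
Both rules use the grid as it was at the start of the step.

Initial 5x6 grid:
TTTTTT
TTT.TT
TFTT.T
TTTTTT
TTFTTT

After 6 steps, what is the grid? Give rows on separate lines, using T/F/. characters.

Step 1: 7 trees catch fire, 2 burn out
  TTTTTT
  TFT.TT
  F.FT.T
  TFFTTT
  TF.FTT
Step 2: 8 trees catch fire, 7 burn out
  TFTTTT
  F.F.TT
  ...F.T
  F..FTT
  F...FT
Step 3: 4 trees catch fire, 8 burn out
  F.FTTT
  ....TT
  .....T
  ....FT
  .....F
Step 4: 2 trees catch fire, 4 burn out
  ...FTT
  ....TT
  .....T
  .....F
  ......
Step 5: 2 trees catch fire, 2 burn out
  ....FT
  ....TT
  .....F
  ......
  ......
Step 6: 3 trees catch fire, 2 burn out
  .....F
  ....FF
  ......
  ......
  ......

.....F
....FF
......
......
......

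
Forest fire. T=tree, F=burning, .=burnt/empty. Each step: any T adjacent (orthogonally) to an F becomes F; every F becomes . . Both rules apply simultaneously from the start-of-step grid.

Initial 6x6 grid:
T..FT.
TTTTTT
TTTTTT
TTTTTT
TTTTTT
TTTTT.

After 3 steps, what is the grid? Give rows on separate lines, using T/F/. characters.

Step 1: 2 trees catch fire, 1 burn out
  T...F.
  TTTFTT
  TTTTTT
  TTTTTT
  TTTTTT
  TTTTT.
Step 2: 3 trees catch fire, 2 burn out
  T.....
  TTF.FT
  TTTFTT
  TTTTTT
  TTTTTT
  TTTTT.
Step 3: 5 trees catch fire, 3 burn out
  T.....
  TF...F
  TTF.FT
  TTTFTT
  TTTTTT
  TTTTT.

T.....
TF...F
TTF.FT
TTTFTT
TTTTTT
TTTTT.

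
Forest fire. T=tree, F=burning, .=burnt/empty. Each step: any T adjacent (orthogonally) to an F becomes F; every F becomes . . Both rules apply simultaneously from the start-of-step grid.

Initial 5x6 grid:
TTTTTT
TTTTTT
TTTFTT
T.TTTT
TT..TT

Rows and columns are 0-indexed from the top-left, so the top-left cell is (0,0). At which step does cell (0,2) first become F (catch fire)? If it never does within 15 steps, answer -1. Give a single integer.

Step 1: cell (0,2)='T' (+4 fires, +1 burnt)
Step 2: cell (0,2)='T' (+7 fires, +4 burnt)
Step 3: cell (0,2)='F' (+7 fires, +7 burnt)
  -> target ignites at step 3
Step 4: cell (0,2)='.' (+5 fires, +7 burnt)
Step 5: cell (0,2)='.' (+2 fires, +5 burnt)
Step 6: cell (0,2)='.' (+1 fires, +2 burnt)
Step 7: cell (0,2)='.' (+0 fires, +1 burnt)
  fire out at step 7

3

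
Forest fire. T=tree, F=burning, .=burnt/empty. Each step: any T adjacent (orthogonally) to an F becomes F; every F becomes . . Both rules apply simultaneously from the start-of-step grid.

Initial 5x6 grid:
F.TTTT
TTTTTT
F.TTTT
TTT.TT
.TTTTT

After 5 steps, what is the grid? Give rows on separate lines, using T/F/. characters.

Step 1: 2 trees catch fire, 2 burn out
  ..TTTT
  FTTTTT
  ..TTTT
  FTT.TT
  .TTTTT
Step 2: 2 trees catch fire, 2 burn out
  ..TTTT
  .FTTTT
  ..TTTT
  .FT.TT
  .TTTTT
Step 3: 3 trees catch fire, 2 burn out
  ..TTTT
  ..FTTT
  ..TTTT
  ..F.TT
  .FTTTT
Step 4: 4 trees catch fire, 3 burn out
  ..FTTT
  ...FTT
  ..FTTT
  ....TT
  ..FTTT
Step 5: 4 trees catch fire, 4 burn out
  ...FTT
  ....FT
  ...FTT
  ....TT
  ...FTT

...FTT
....FT
...FTT
....TT
...FTT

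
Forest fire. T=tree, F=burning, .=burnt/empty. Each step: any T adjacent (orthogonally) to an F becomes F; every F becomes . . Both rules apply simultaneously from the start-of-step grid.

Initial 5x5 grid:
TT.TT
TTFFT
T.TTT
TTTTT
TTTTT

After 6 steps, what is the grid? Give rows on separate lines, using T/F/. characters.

Step 1: 5 trees catch fire, 2 burn out
  TT.FT
  TF..F
  T.FFT
  TTTTT
  TTTTT
Step 2: 6 trees catch fire, 5 burn out
  TF..F
  F....
  T...F
  TTFFT
  TTTTT
Step 3: 6 trees catch fire, 6 burn out
  F....
  .....
  F....
  TF..F
  TTFFT
Step 4: 3 trees catch fire, 6 burn out
  .....
  .....
  .....
  F....
  TF..F
Step 5: 1 trees catch fire, 3 burn out
  .....
  .....
  .....
  .....
  F....
Step 6: 0 trees catch fire, 1 burn out
  .....
  .....
  .....
  .....
  .....

.....
.....
.....
.....
.....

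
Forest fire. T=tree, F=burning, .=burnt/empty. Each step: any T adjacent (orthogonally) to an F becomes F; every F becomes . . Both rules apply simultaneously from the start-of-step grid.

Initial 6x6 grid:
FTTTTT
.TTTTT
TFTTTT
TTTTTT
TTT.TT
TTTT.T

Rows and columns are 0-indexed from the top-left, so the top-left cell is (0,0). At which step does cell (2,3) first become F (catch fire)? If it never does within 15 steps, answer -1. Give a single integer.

Step 1: cell (2,3)='T' (+5 fires, +2 burnt)
Step 2: cell (2,3)='F' (+6 fires, +5 burnt)
  -> target ignites at step 2
Step 3: cell (2,3)='.' (+7 fires, +6 burnt)
Step 4: cell (2,3)='.' (+6 fires, +7 burnt)
Step 5: cell (2,3)='.' (+5 fires, +6 burnt)
Step 6: cell (2,3)='.' (+1 fires, +5 burnt)
Step 7: cell (2,3)='.' (+1 fires, +1 burnt)
Step 8: cell (2,3)='.' (+0 fires, +1 burnt)
  fire out at step 8

2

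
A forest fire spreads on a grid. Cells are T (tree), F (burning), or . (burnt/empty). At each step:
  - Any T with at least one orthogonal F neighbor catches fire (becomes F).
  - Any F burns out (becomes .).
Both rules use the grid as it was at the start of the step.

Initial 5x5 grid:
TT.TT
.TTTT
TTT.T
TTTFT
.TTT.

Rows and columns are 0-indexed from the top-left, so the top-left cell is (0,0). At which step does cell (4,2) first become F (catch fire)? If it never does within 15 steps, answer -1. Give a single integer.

Step 1: cell (4,2)='T' (+3 fires, +1 burnt)
Step 2: cell (4,2)='F' (+4 fires, +3 burnt)
  -> target ignites at step 2
Step 3: cell (4,2)='.' (+5 fires, +4 burnt)
Step 4: cell (4,2)='.' (+4 fires, +5 burnt)
Step 5: cell (4,2)='.' (+2 fires, +4 burnt)
Step 6: cell (4,2)='.' (+1 fires, +2 burnt)
Step 7: cell (4,2)='.' (+0 fires, +1 burnt)
  fire out at step 7

2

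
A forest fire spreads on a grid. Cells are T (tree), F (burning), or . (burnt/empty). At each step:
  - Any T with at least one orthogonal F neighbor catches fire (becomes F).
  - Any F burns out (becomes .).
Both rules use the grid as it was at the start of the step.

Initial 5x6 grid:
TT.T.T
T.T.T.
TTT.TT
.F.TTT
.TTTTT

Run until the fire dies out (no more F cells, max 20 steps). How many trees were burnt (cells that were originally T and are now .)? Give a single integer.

Answer: 18

Derivation:
Step 1: +2 fires, +1 burnt (F count now 2)
Step 2: +3 fires, +2 burnt (F count now 3)
Step 3: +3 fires, +3 burnt (F count now 3)
Step 4: +3 fires, +3 burnt (F count now 3)
Step 5: +3 fires, +3 burnt (F count now 3)
Step 6: +2 fires, +3 burnt (F count now 2)
Step 7: +2 fires, +2 burnt (F count now 2)
Step 8: +0 fires, +2 burnt (F count now 0)
Fire out after step 8
Initially T: 20, now '.': 28
Total burnt (originally-T cells now '.'): 18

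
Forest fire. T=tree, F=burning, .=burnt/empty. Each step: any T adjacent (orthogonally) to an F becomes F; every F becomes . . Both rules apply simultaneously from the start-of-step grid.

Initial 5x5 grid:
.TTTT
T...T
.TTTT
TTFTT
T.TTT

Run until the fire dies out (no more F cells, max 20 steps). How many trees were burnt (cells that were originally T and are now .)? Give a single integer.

Step 1: +4 fires, +1 burnt (F count now 4)
Step 2: +5 fires, +4 burnt (F count now 5)
Step 3: +3 fires, +5 burnt (F count now 3)
Step 4: +1 fires, +3 burnt (F count now 1)
Step 5: +1 fires, +1 burnt (F count now 1)
Step 6: +1 fires, +1 burnt (F count now 1)
Step 7: +1 fires, +1 burnt (F count now 1)
Step 8: +1 fires, +1 burnt (F count now 1)
Step 9: +0 fires, +1 burnt (F count now 0)
Fire out after step 9
Initially T: 18, now '.': 24
Total burnt (originally-T cells now '.'): 17

Answer: 17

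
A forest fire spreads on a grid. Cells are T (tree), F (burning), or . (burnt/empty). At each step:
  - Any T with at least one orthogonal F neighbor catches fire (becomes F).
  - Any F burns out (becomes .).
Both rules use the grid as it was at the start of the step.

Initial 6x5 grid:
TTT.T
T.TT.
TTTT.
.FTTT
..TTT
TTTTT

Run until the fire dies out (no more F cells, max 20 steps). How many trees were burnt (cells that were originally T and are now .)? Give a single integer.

Step 1: +2 fires, +1 burnt (F count now 2)
Step 2: +4 fires, +2 burnt (F count now 4)
Step 3: +6 fires, +4 burnt (F count now 6)
Step 4: +6 fires, +6 burnt (F count now 6)
Step 5: +3 fires, +6 burnt (F count now 3)
Step 6: +0 fires, +3 burnt (F count now 0)
Fire out after step 6
Initially T: 22, now '.': 29
Total burnt (originally-T cells now '.'): 21

Answer: 21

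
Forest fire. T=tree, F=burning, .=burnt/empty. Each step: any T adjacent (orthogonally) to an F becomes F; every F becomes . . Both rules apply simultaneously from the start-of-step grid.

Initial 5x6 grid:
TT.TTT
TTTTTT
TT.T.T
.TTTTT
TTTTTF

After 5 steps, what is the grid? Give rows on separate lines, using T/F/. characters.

Step 1: 2 trees catch fire, 1 burn out
  TT.TTT
  TTTTTT
  TT.T.T
  .TTTTF
  TTTTF.
Step 2: 3 trees catch fire, 2 burn out
  TT.TTT
  TTTTTT
  TT.T.F
  .TTTF.
  TTTF..
Step 3: 3 trees catch fire, 3 burn out
  TT.TTT
  TTTTTF
  TT.T..
  .TTF..
  TTF...
Step 4: 5 trees catch fire, 3 burn out
  TT.TTF
  TTTTF.
  TT.F..
  .TF...
  TF....
Step 5: 4 trees catch fire, 5 burn out
  TT.TF.
  TTTF..
  TT....
  .F....
  F.....

TT.TF.
TTTF..
TT....
.F....
F.....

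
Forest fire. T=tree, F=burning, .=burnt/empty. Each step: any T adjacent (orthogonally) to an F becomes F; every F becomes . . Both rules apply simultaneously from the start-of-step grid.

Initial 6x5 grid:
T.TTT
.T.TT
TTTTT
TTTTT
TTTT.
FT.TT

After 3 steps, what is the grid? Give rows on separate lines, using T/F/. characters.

Step 1: 2 trees catch fire, 1 burn out
  T.TTT
  .T.TT
  TTTTT
  TTTTT
  FTTT.
  .F.TT
Step 2: 2 trees catch fire, 2 burn out
  T.TTT
  .T.TT
  TTTTT
  FTTTT
  .FTT.
  ...TT
Step 3: 3 trees catch fire, 2 burn out
  T.TTT
  .T.TT
  FTTTT
  .FTTT
  ..FT.
  ...TT

T.TTT
.T.TT
FTTTT
.FTTT
..FT.
...TT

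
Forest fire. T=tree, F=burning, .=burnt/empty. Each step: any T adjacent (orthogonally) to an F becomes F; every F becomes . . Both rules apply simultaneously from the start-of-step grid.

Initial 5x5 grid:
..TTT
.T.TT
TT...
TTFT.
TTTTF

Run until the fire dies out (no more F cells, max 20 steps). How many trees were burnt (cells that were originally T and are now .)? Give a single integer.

Answer: 10

Derivation:
Step 1: +4 fires, +2 burnt (F count now 4)
Step 2: +3 fires, +4 burnt (F count now 3)
Step 3: +3 fires, +3 burnt (F count now 3)
Step 4: +0 fires, +3 burnt (F count now 0)
Fire out after step 4
Initially T: 15, now '.': 20
Total burnt (originally-T cells now '.'): 10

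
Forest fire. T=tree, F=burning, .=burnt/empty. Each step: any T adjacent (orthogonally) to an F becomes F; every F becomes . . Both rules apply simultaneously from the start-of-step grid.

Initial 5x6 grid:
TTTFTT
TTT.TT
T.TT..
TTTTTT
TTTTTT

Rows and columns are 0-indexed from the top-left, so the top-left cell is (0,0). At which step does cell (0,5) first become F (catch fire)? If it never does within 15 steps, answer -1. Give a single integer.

Step 1: cell (0,5)='T' (+2 fires, +1 burnt)
Step 2: cell (0,5)='F' (+4 fires, +2 burnt)
  -> target ignites at step 2
Step 3: cell (0,5)='.' (+4 fires, +4 burnt)
Step 4: cell (0,5)='.' (+3 fires, +4 burnt)
Step 5: cell (0,5)='.' (+4 fires, +3 burnt)
Step 6: cell (0,5)='.' (+4 fires, +4 burnt)
Step 7: cell (0,5)='.' (+3 fires, +4 burnt)
Step 8: cell (0,5)='.' (+1 fires, +3 burnt)
Step 9: cell (0,5)='.' (+0 fires, +1 burnt)
  fire out at step 9

2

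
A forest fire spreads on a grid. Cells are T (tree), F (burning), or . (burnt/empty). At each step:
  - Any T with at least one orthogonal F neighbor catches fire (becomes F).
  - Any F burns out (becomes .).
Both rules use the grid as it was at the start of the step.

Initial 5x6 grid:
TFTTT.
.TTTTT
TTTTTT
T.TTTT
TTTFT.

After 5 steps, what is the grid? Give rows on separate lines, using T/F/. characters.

Step 1: 6 trees catch fire, 2 burn out
  F.FTT.
  .FTTTT
  TTTTTT
  T.TFTT
  TTF.F.
Step 2: 7 trees catch fire, 6 burn out
  ...FT.
  ..FTTT
  TFTFTT
  T.F.FT
  TF....
Step 3: 7 trees catch fire, 7 burn out
  ....F.
  ...FTT
  F.F.FT
  T....F
  F.....
Step 4: 3 trees catch fire, 7 burn out
  ......
  ....FT
  .....F
  F.....
  ......
Step 5: 1 trees catch fire, 3 burn out
  ......
  .....F
  ......
  ......
  ......

......
.....F
......
......
......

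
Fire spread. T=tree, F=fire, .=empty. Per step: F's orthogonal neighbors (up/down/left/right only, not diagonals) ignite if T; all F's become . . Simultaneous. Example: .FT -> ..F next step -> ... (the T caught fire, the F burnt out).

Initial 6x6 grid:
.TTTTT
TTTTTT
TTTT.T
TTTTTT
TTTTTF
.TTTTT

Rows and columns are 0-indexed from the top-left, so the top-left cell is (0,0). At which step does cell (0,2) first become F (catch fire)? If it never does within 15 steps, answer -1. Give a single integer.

Step 1: cell (0,2)='T' (+3 fires, +1 burnt)
Step 2: cell (0,2)='T' (+4 fires, +3 burnt)
Step 3: cell (0,2)='T' (+4 fires, +4 burnt)
Step 4: cell (0,2)='T' (+6 fires, +4 burnt)
Step 5: cell (0,2)='T' (+6 fires, +6 burnt)
Step 6: cell (0,2)='T' (+4 fires, +6 burnt)
Step 7: cell (0,2)='F' (+3 fires, +4 burnt)
  -> target ignites at step 7
Step 8: cell (0,2)='.' (+2 fires, +3 burnt)
Step 9: cell (0,2)='.' (+0 fires, +2 burnt)
  fire out at step 9

7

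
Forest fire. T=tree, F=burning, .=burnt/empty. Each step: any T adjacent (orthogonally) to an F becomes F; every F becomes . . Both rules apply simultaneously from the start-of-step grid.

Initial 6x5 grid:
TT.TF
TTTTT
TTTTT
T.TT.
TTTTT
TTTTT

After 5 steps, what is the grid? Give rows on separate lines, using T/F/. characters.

Step 1: 2 trees catch fire, 1 burn out
  TT.F.
  TTTTF
  TTTTT
  T.TT.
  TTTTT
  TTTTT
Step 2: 2 trees catch fire, 2 burn out
  TT...
  TTTF.
  TTTTF
  T.TT.
  TTTTT
  TTTTT
Step 3: 2 trees catch fire, 2 burn out
  TT...
  TTF..
  TTTF.
  T.TT.
  TTTTT
  TTTTT
Step 4: 3 trees catch fire, 2 burn out
  TT...
  TF...
  TTF..
  T.TF.
  TTTTT
  TTTTT
Step 5: 5 trees catch fire, 3 burn out
  TF...
  F....
  TF...
  T.F..
  TTTFT
  TTTTT

TF...
F....
TF...
T.F..
TTTFT
TTTTT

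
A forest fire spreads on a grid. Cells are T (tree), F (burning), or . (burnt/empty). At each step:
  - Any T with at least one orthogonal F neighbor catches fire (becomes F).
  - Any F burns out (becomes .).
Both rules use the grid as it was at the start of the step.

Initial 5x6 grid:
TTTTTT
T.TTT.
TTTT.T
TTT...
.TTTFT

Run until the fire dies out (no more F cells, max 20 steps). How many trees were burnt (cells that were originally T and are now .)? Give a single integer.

Answer: 21

Derivation:
Step 1: +2 fires, +1 burnt (F count now 2)
Step 2: +1 fires, +2 burnt (F count now 1)
Step 3: +2 fires, +1 burnt (F count now 2)
Step 4: +2 fires, +2 burnt (F count now 2)
Step 5: +4 fires, +2 burnt (F count now 4)
Step 6: +3 fires, +4 burnt (F count now 3)
Step 7: +4 fires, +3 burnt (F count now 4)
Step 8: +2 fires, +4 burnt (F count now 2)
Step 9: +1 fires, +2 burnt (F count now 1)
Step 10: +0 fires, +1 burnt (F count now 0)
Fire out after step 10
Initially T: 22, now '.': 29
Total burnt (originally-T cells now '.'): 21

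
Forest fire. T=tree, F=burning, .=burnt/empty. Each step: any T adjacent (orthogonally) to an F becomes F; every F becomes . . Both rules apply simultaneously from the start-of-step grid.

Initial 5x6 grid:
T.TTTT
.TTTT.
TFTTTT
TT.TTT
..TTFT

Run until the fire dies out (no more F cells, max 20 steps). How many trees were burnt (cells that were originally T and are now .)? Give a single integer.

Answer: 21

Derivation:
Step 1: +7 fires, +2 burnt (F count now 7)
Step 2: +7 fires, +7 burnt (F count now 7)
Step 3: +4 fires, +7 burnt (F count now 4)
Step 4: +2 fires, +4 burnt (F count now 2)
Step 5: +1 fires, +2 burnt (F count now 1)
Step 6: +0 fires, +1 burnt (F count now 0)
Fire out after step 6
Initially T: 22, now '.': 29
Total burnt (originally-T cells now '.'): 21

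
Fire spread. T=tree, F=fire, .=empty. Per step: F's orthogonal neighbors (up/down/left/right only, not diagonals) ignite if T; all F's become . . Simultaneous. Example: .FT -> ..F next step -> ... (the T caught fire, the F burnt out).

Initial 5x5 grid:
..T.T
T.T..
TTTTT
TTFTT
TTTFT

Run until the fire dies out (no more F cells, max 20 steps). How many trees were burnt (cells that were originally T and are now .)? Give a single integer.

Step 1: +5 fires, +2 burnt (F count now 5)
Step 2: +6 fires, +5 burnt (F count now 6)
Step 3: +4 fires, +6 burnt (F count now 4)
Step 4: +1 fires, +4 burnt (F count now 1)
Step 5: +0 fires, +1 burnt (F count now 0)
Fire out after step 5
Initially T: 17, now '.': 24
Total burnt (originally-T cells now '.'): 16

Answer: 16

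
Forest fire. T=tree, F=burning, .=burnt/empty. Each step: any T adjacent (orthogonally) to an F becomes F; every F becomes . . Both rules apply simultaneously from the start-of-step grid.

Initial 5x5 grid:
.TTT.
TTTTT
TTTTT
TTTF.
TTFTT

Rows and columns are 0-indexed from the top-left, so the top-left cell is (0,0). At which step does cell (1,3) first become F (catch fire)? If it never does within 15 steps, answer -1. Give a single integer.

Step 1: cell (1,3)='T' (+4 fires, +2 burnt)
Step 2: cell (1,3)='F' (+6 fires, +4 burnt)
  -> target ignites at step 2
Step 3: cell (1,3)='.' (+5 fires, +6 burnt)
Step 4: cell (1,3)='.' (+3 fires, +5 burnt)
Step 5: cell (1,3)='.' (+2 fires, +3 burnt)
Step 6: cell (1,3)='.' (+0 fires, +2 burnt)
  fire out at step 6

2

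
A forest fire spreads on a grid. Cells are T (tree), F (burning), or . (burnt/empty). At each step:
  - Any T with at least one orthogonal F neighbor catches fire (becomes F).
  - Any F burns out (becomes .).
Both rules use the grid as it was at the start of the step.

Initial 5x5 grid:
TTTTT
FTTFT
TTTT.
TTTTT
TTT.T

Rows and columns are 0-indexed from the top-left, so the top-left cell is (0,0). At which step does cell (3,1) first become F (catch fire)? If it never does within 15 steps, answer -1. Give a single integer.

Step 1: cell (3,1)='T' (+7 fires, +2 burnt)
Step 2: cell (3,1)='T' (+7 fires, +7 burnt)
Step 3: cell (3,1)='F' (+4 fires, +7 burnt)
  -> target ignites at step 3
Step 4: cell (3,1)='.' (+3 fires, +4 burnt)
Step 5: cell (3,1)='.' (+0 fires, +3 burnt)
  fire out at step 5

3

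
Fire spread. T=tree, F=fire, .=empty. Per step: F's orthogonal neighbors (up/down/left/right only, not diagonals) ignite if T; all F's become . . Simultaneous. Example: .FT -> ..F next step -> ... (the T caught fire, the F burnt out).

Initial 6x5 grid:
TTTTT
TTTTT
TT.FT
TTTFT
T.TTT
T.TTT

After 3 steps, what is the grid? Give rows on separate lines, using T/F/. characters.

Step 1: 5 trees catch fire, 2 burn out
  TTTTT
  TTTFT
  TT..F
  TTF.F
  T.TFT
  T.TTT
Step 2: 7 trees catch fire, 5 burn out
  TTTFT
  TTF.F
  TT...
  TF...
  T.F.F
  T.TFT
Step 3: 7 trees catch fire, 7 burn out
  TTF.F
  TF...
  TF...
  F....
  T....
  T.F.F

TTF.F
TF...
TF...
F....
T....
T.F.F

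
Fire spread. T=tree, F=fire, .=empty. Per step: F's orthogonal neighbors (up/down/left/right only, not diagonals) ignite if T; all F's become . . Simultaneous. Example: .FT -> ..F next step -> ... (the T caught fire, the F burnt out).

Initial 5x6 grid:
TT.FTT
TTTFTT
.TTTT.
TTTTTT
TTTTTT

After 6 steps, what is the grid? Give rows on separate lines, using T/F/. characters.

Step 1: 4 trees catch fire, 2 burn out
  TT..FT
  TTF.FT
  .TTFT.
  TTTTTT
  TTTTTT
Step 2: 6 trees catch fire, 4 burn out
  TT...F
  TF...F
  .TF.F.
  TTTFTT
  TTTTTT
Step 3: 6 trees catch fire, 6 burn out
  TF....
  F.....
  .F....
  TTF.FT
  TTTFTT
Step 4: 5 trees catch fire, 6 burn out
  F.....
  ......
  ......
  TF...F
  TTF.FT
Step 5: 3 trees catch fire, 5 burn out
  ......
  ......
  ......
  F.....
  TF...F
Step 6: 1 trees catch fire, 3 burn out
  ......
  ......
  ......
  ......
  F.....

......
......
......
......
F.....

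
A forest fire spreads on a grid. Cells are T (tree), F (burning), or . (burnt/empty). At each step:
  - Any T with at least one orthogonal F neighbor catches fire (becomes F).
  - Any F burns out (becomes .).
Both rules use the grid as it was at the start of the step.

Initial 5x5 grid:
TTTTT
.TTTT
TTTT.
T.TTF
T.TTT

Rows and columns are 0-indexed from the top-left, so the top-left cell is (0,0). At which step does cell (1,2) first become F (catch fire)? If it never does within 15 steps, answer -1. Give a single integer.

Step 1: cell (1,2)='T' (+2 fires, +1 burnt)
Step 2: cell (1,2)='T' (+3 fires, +2 burnt)
Step 3: cell (1,2)='T' (+3 fires, +3 burnt)
Step 4: cell (1,2)='F' (+4 fires, +3 burnt)
  -> target ignites at step 4
Step 5: cell (1,2)='.' (+4 fires, +4 burnt)
Step 6: cell (1,2)='.' (+2 fires, +4 burnt)
Step 7: cell (1,2)='.' (+2 fires, +2 burnt)
Step 8: cell (1,2)='.' (+0 fires, +2 burnt)
  fire out at step 8

4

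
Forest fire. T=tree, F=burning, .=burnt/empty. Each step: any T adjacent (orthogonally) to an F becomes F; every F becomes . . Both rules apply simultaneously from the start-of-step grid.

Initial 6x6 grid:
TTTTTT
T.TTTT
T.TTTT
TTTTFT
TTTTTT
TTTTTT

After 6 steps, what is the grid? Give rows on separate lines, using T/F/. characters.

Step 1: 4 trees catch fire, 1 burn out
  TTTTTT
  T.TTTT
  T.TTFT
  TTTF.F
  TTTTFT
  TTTTTT
Step 2: 7 trees catch fire, 4 burn out
  TTTTTT
  T.TTFT
  T.TF.F
  TTF...
  TTTF.F
  TTTTFT
Step 3: 8 trees catch fire, 7 burn out
  TTTTFT
  T.TF.F
  T.F...
  TF....
  TTF...
  TTTF.F
Step 4: 6 trees catch fire, 8 burn out
  TTTF.F
  T.F...
  T.....
  F.....
  TF....
  TTF...
Step 5: 4 trees catch fire, 6 burn out
  TTF...
  T.....
  F.....
  ......
  F.....
  TF....
Step 6: 3 trees catch fire, 4 burn out
  TF....
  F.....
  ......
  ......
  ......
  F.....

TF....
F.....
......
......
......
F.....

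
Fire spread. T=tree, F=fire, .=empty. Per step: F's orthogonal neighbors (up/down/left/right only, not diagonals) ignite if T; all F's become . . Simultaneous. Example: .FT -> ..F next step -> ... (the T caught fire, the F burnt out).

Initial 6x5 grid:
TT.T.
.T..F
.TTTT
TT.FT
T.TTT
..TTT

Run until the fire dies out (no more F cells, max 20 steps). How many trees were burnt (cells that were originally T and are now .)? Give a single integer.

Answer: 17

Derivation:
Step 1: +4 fires, +2 burnt (F count now 4)
Step 2: +4 fires, +4 burnt (F count now 4)
Step 3: +3 fires, +4 burnt (F count now 3)
Step 4: +2 fires, +3 burnt (F count now 2)
Step 5: +2 fires, +2 burnt (F count now 2)
Step 6: +2 fires, +2 burnt (F count now 2)
Step 7: +0 fires, +2 burnt (F count now 0)
Fire out after step 7
Initially T: 18, now '.': 29
Total burnt (originally-T cells now '.'): 17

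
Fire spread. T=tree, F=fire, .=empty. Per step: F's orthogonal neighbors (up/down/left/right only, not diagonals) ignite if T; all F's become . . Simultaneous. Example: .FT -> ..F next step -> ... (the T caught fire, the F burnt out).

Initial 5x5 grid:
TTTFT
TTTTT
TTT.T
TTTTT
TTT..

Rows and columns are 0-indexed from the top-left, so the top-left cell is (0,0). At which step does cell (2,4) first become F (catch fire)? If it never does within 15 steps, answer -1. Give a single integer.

Step 1: cell (2,4)='T' (+3 fires, +1 burnt)
Step 2: cell (2,4)='T' (+3 fires, +3 burnt)
Step 3: cell (2,4)='F' (+4 fires, +3 burnt)
  -> target ignites at step 3
Step 4: cell (2,4)='.' (+4 fires, +4 burnt)
Step 5: cell (2,4)='.' (+4 fires, +4 burnt)
Step 6: cell (2,4)='.' (+2 fires, +4 burnt)
Step 7: cell (2,4)='.' (+1 fires, +2 burnt)
Step 8: cell (2,4)='.' (+0 fires, +1 burnt)
  fire out at step 8

3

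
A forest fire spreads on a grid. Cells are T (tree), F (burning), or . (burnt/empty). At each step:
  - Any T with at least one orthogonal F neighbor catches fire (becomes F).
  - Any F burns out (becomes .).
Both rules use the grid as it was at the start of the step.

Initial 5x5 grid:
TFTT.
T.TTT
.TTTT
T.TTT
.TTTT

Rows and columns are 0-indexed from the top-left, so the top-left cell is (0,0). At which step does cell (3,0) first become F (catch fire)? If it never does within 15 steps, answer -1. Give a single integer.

Step 1: cell (3,0)='T' (+2 fires, +1 burnt)
Step 2: cell (3,0)='T' (+3 fires, +2 burnt)
Step 3: cell (3,0)='T' (+2 fires, +3 burnt)
Step 4: cell (3,0)='T' (+4 fires, +2 burnt)
Step 5: cell (3,0)='T' (+3 fires, +4 burnt)
Step 6: cell (3,0)='T' (+3 fires, +3 burnt)
Step 7: cell (3,0)='T' (+1 fires, +3 burnt)
Step 8: cell (3,0)='T' (+0 fires, +1 burnt)
  fire out at step 8
Target never catches fire within 15 steps

-1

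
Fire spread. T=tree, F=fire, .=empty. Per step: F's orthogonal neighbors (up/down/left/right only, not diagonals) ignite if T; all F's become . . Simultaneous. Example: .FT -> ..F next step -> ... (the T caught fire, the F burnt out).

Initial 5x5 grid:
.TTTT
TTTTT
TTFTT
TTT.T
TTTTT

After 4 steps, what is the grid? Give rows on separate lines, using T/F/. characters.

Step 1: 4 trees catch fire, 1 burn out
  .TTTT
  TTFTT
  TF.FT
  TTF.T
  TTTTT
Step 2: 7 trees catch fire, 4 burn out
  .TFTT
  TF.FT
  F...F
  TF..T
  TTFTT
Step 3: 8 trees catch fire, 7 burn out
  .F.FT
  F...F
  .....
  F...F
  TF.FT
Step 4: 3 trees catch fire, 8 burn out
  ....F
  .....
  .....
  .....
  F...F

....F
.....
.....
.....
F...F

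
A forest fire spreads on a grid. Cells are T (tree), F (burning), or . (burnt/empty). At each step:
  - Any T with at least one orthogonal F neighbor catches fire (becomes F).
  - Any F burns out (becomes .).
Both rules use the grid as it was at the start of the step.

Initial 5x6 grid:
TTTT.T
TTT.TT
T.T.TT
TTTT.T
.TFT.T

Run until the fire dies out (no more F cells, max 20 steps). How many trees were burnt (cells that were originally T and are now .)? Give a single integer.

Step 1: +3 fires, +1 burnt (F count now 3)
Step 2: +3 fires, +3 burnt (F count now 3)
Step 3: +2 fires, +3 burnt (F count now 2)
Step 4: +3 fires, +2 burnt (F count now 3)
Step 5: +3 fires, +3 burnt (F count now 3)
Step 6: +1 fires, +3 burnt (F count now 1)
Step 7: +0 fires, +1 burnt (F count now 0)
Fire out after step 7
Initially T: 22, now '.': 23
Total burnt (originally-T cells now '.'): 15

Answer: 15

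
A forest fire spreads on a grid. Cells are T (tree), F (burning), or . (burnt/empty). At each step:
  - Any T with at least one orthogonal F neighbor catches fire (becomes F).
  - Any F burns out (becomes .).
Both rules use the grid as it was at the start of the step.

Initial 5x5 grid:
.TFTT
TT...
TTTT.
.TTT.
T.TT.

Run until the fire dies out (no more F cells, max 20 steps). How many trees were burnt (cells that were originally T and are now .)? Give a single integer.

Step 1: +2 fires, +1 burnt (F count now 2)
Step 2: +2 fires, +2 burnt (F count now 2)
Step 3: +2 fires, +2 burnt (F count now 2)
Step 4: +3 fires, +2 burnt (F count now 3)
Step 5: +2 fires, +3 burnt (F count now 2)
Step 6: +2 fires, +2 burnt (F count now 2)
Step 7: +1 fires, +2 burnt (F count now 1)
Step 8: +0 fires, +1 burnt (F count now 0)
Fire out after step 8
Initially T: 15, now '.': 24
Total burnt (originally-T cells now '.'): 14

Answer: 14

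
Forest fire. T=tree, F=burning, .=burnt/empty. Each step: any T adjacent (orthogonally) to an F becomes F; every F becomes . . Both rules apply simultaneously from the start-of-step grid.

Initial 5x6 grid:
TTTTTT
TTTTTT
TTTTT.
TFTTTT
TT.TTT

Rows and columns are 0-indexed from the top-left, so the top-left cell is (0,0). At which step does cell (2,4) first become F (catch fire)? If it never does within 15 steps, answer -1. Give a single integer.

Step 1: cell (2,4)='T' (+4 fires, +1 burnt)
Step 2: cell (2,4)='T' (+5 fires, +4 burnt)
Step 3: cell (2,4)='T' (+6 fires, +5 burnt)
Step 4: cell (2,4)='F' (+6 fires, +6 burnt)
  -> target ignites at step 4
Step 5: cell (2,4)='.' (+3 fires, +6 burnt)
Step 6: cell (2,4)='.' (+2 fires, +3 burnt)
Step 7: cell (2,4)='.' (+1 fires, +2 burnt)
Step 8: cell (2,4)='.' (+0 fires, +1 burnt)
  fire out at step 8

4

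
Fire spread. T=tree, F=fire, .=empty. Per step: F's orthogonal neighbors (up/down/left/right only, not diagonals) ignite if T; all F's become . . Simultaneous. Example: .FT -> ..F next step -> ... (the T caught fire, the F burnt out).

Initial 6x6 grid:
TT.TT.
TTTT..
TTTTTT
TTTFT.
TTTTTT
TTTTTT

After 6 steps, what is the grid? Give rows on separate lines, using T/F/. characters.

Step 1: 4 trees catch fire, 1 burn out
  TT.TT.
  TTTT..
  TTTFTT
  TTF.F.
  TTTFTT
  TTTTTT
Step 2: 7 trees catch fire, 4 burn out
  TT.TT.
  TTTF..
  TTF.FT
  TF....
  TTF.FT
  TTTFTT
Step 3: 9 trees catch fire, 7 burn out
  TT.FT.
  TTF...
  TF...F
  F.....
  TF...F
  TTF.FT
Step 4: 6 trees catch fire, 9 burn out
  TT..F.
  TF....
  F.....
  ......
  F.....
  TF...F
Step 5: 3 trees catch fire, 6 burn out
  TF....
  F.....
  ......
  ......
  ......
  F.....
Step 6: 1 trees catch fire, 3 burn out
  F.....
  ......
  ......
  ......
  ......
  ......

F.....
......
......
......
......
......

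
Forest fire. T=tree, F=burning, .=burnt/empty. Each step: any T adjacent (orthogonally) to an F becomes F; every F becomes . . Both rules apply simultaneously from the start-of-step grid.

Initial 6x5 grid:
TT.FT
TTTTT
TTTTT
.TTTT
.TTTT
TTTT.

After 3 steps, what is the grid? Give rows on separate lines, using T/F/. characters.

Step 1: 2 trees catch fire, 1 burn out
  TT..F
  TTTFT
  TTTTT
  .TTTT
  .TTTT
  TTTT.
Step 2: 3 trees catch fire, 2 burn out
  TT...
  TTF.F
  TTTFT
  .TTTT
  .TTTT
  TTTT.
Step 3: 4 trees catch fire, 3 burn out
  TT...
  TF...
  TTF.F
  .TTFT
  .TTTT
  TTTT.

TT...
TF...
TTF.F
.TTFT
.TTTT
TTTT.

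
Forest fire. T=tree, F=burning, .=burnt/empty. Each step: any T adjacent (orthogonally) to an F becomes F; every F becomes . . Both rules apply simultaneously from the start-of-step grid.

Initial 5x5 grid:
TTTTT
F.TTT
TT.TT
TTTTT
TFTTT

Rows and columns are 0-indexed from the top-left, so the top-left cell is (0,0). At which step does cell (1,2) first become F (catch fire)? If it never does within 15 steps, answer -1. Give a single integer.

Step 1: cell (1,2)='T' (+5 fires, +2 burnt)
Step 2: cell (1,2)='T' (+5 fires, +5 burnt)
Step 3: cell (1,2)='T' (+3 fires, +5 burnt)
Step 4: cell (1,2)='F' (+4 fires, +3 burnt)
  -> target ignites at step 4
Step 5: cell (1,2)='.' (+3 fires, +4 burnt)
Step 6: cell (1,2)='.' (+1 fires, +3 burnt)
Step 7: cell (1,2)='.' (+0 fires, +1 burnt)
  fire out at step 7

4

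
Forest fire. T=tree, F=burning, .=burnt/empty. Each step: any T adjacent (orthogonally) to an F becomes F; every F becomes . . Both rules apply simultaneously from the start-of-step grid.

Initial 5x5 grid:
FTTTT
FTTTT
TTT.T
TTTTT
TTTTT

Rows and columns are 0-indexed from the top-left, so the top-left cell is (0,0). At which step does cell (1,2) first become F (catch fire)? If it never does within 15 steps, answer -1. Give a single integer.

Step 1: cell (1,2)='T' (+3 fires, +2 burnt)
Step 2: cell (1,2)='F' (+4 fires, +3 burnt)
  -> target ignites at step 2
Step 3: cell (1,2)='.' (+5 fires, +4 burnt)
Step 4: cell (1,2)='.' (+4 fires, +5 burnt)
Step 5: cell (1,2)='.' (+3 fires, +4 burnt)
Step 6: cell (1,2)='.' (+2 fires, +3 burnt)
Step 7: cell (1,2)='.' (+1 fires, +2 burnt)
Step 8: cell (1,2)='.' (+0 fires, +1 burnt)
  fire out at step 8

2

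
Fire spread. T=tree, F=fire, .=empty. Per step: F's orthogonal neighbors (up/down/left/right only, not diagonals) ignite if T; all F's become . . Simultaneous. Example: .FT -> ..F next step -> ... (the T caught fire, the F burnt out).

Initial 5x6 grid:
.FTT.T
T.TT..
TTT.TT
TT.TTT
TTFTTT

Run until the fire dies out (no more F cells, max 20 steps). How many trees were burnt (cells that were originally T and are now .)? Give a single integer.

Answer: 20

Derivation:
Step 1: +3 fires, +2 burnt (F count now 3)
Step 2: +6 fires, +3 burnt (F count now 6)
Step 3: +6 fires, +6 burnt (F count now 6)
Step 4: +3 fires, +6 burnt (F count now 3)
Step 5: +2 fires, +3 burnt (F count now 2)
Step 6: +0 fires, +2 burnt (F count now 0)
Fire out after step 6
Initially T: 21, now '.': 29
Total burnt (originally-T cells now '.'): 20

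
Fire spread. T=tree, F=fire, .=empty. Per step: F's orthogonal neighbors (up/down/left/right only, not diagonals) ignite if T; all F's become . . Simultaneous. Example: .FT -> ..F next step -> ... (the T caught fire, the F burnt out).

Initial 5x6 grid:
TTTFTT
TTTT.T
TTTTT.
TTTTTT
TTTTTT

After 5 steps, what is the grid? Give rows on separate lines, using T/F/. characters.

Step 1: 3 trees catch fire, 1 burn out
  TTF.FT
  TTTF.T
  TTTTT.
  TTTTTT
  TTTTTT
Step 2: 4 trees catch fire, 3 burn out
  TF...F
  TTF..T
  TTTFT.
  TTTTTT
  TTTTTT
Step 3: 6 trees catch fire, 4 burn out
  F.....
  TF...F
  TTF.F.
  TTTFTT
  TTTTTT
Step 4: 5 trees catch fire, 6 burn out
  ......
  F.....
  TF....
  TTF.FT
  TTTFTT
Step 5: 5 trees catch fire, 5 burn out
  ......
  ......
  F.....
  TF...F
  TTF.FT

......
......
F.....
TF...F
TTF.FT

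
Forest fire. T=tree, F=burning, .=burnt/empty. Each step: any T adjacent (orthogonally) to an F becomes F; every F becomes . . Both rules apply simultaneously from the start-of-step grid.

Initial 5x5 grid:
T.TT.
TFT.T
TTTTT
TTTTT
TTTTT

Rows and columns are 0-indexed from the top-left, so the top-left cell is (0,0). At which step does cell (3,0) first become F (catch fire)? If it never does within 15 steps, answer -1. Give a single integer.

Step 1: cell (3,0)='T' (+3 fires, +1 burnt)
Step 2: cell (3,0)='T' (+5 fires, +3 burnt)
Step 3: cell (3,0)='F' (+5 fires, +5 burnt)
  -> target ignites at step 3
Step 4: cell (3,0)='.' (+4 fires, +5 burnt)
Step 5: cell (3,0)='.' (+3 fires, +4 burnt)
Step 6: cell (3,0)='.' (+1 fires, +3 burnt)
Step 7: cell (3,0)='.' (+0 fires, +1 burnt)
  fire out at step 7

3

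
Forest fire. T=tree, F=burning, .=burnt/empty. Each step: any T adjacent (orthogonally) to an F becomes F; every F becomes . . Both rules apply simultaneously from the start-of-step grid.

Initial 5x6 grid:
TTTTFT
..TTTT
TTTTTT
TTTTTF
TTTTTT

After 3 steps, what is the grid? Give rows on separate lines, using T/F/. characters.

Step 1: 6 trees catch fire, 2 burn out
  TTTF.F
  ..TTFT
  TTTTTF
  TTTTF.
  TTTTTF
Step 2: 6 trees catch fire, 6 burn out
  TTF...
  ..TF.F
  TTTTF.
  TTTF..
  TTTTF.
Step 3: 5 trees catch fire, 6 burn out
  TF....
  ..F...
  TTTF..
  TTF...
  TTTF..

TF....
..F...
TTTF..
TTF...
TTTF..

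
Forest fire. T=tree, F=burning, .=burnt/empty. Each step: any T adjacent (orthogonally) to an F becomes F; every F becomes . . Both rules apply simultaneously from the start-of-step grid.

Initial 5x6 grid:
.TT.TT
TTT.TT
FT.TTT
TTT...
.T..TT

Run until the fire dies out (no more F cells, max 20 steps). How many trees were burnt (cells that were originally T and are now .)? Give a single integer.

Answer: 10

Derivation:
Step 1: +3 fires, +1 burnt (F count now 3)
Step 2: +2 fires, +3 burnt (F count now 2)
Step 3: +4 fires, +2 burnt (F count now 4)
Step 4: +1 fires, +4 burnt (F count now 1)
Step 5: +0 fires, +1 burnt (F count now 0)
Fire out after step 5
Initially T: 19, now '.': 21
Total burnt (originally-T cells now '.'): 10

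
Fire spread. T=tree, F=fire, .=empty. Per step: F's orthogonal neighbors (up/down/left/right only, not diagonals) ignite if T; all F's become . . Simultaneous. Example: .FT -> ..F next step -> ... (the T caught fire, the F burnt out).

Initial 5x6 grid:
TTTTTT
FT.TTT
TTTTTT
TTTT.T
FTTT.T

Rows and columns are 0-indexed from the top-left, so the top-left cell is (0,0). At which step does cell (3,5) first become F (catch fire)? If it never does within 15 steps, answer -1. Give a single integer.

Step 1: cell (3,5)='T' (+5 fires, +2 burnt)
Step 2: cell (3,5)='T' (+4 fires, +5 burnt)
Step 3: cell (3,5)='T' (+4 fires, +4 burnt)
Step 4: cell (3,5)='T' (+3 fires, +4 burnt)
Step 5: cell (3,5)='T' (+3 fires, +3 burnt)
Step 6: cell (3,5)='T' (+3 fires, +3 burnt)
Step 7: cell (3,5)='F' (+2 fires, +3 burnt)
  -> target ignites at step 7
Step 8: cell (3,5)='.' (+1 fires, +2 burnt)
Step 9: cell (3,5)='.' (+0 fires, +1 burnt)
  fire out at step 9

7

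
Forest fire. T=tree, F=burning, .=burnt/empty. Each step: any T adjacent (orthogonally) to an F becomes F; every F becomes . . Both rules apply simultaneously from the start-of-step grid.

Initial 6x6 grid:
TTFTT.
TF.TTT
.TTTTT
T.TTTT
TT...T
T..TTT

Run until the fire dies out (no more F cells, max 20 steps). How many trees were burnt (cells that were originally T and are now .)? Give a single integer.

Step 1: +4 fires, +2 burnt (F count now 4)
Step 2: +4 fires, +4 burnt (F count now 4)
Step 3: +3 fires, +4 burnt (F count now 3)
Step 4: +3 fires, +3 burnt (F count now 3)
Step 5: +2 fires, +3 burnt (F count now 2)
Step 6: +1 fires, +2 burnt (F count now 1)
Step 7: +1 fires, +1 burnt (F count now 1)
Step 8: +1 fires, +1 burnt (F count now 1)
Step 9: +1 fires, +1 burnt (F count now 1)
Step 10: +1 fires, +1 burnt (F count now 1)
Step 11: +0 fires, +1 burnt (F count now 0)
Fire out after step 11
Initially T: 25, now '.': 32
Total burnt (originally-T cells now '.'): 21

Answer: 21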